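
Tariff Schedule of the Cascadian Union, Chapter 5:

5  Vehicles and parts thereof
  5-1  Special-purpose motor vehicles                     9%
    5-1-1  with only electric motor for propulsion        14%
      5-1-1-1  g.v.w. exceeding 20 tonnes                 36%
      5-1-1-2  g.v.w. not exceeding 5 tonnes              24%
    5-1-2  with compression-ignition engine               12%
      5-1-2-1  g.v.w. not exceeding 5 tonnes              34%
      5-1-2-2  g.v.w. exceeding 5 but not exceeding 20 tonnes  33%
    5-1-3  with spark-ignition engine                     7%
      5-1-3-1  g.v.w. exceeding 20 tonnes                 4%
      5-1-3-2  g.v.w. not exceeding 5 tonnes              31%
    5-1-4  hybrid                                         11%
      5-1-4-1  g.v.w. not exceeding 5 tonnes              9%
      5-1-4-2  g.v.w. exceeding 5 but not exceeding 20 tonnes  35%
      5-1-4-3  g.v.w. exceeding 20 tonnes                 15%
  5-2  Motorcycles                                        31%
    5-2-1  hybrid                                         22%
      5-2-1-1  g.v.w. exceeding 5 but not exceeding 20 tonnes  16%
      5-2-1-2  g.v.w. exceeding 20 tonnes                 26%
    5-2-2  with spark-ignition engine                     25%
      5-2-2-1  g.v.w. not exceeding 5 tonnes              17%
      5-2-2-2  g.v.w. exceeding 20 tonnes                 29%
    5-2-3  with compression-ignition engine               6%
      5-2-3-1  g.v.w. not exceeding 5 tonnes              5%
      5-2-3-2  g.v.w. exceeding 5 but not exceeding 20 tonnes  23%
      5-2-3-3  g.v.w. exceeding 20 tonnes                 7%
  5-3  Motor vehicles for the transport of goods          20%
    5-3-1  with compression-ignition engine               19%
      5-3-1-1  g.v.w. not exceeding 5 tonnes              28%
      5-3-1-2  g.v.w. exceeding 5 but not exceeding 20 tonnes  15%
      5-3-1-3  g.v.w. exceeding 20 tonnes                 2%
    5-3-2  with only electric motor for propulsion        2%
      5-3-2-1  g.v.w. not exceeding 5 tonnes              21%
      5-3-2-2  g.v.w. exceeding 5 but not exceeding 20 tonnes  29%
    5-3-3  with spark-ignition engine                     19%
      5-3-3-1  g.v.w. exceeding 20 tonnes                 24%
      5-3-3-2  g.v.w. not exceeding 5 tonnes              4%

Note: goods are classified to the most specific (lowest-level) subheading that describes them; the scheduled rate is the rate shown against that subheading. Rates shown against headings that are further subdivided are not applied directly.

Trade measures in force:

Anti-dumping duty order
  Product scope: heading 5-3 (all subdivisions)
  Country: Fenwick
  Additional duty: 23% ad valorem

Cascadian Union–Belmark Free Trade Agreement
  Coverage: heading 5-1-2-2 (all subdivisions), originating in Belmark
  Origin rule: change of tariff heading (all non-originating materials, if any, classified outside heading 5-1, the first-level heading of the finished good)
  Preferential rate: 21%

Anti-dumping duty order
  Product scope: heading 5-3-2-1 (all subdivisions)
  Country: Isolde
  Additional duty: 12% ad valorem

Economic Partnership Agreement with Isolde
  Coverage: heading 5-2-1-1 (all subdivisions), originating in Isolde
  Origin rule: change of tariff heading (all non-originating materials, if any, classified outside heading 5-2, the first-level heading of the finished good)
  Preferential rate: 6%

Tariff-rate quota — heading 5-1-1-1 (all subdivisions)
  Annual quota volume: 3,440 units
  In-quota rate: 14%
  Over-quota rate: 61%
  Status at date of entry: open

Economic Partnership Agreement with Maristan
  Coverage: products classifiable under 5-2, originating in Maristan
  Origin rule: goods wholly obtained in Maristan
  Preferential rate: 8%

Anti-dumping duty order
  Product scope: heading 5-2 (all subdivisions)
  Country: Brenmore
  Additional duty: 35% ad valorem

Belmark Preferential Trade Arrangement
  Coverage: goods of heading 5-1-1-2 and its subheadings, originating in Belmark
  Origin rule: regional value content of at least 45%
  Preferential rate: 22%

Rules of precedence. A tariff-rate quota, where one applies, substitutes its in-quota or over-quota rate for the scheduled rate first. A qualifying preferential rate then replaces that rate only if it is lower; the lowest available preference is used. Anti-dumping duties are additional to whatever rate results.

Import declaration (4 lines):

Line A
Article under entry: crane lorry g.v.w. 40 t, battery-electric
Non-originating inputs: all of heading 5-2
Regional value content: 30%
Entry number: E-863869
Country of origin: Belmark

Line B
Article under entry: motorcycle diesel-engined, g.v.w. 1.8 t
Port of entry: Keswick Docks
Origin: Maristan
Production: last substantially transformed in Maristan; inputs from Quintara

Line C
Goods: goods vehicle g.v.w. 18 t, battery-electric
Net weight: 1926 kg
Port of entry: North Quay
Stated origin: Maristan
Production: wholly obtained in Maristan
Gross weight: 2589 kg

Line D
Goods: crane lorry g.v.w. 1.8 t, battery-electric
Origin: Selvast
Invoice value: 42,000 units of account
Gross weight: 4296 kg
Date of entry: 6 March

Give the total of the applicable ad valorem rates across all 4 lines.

72%

Line A: crane lorry → 5-1; battery-electric → 5-1-1; g.v.w. 40 t → 5-1-1-1. Scheduled 36%. quota on 5-1-1-1 open → in-quota 14%; Belmark agreement on 5-1-2-2: 5-1-1-1 not covered; Belmark agreement on 5-1-1-2: 5-1-1-1 not covered. → 14%.
Line B: motorcycle → 5-2; diesel-engined → 5-2-3; g.v.w. 1.8 t → 5-2-3-1. Scheduled 5%. Maristan agreement on 5-2: not wholly obtained. → 5%.
Line C: goods vehicle → 5-3; battery-electric → 5-3-2; g.v.w. 18 t → 5-3-2-2. Scheduled 29%. Maristan agreement on 5-2: 5-3-2-2 not covered. → 29%.
Line D: crane lorry → 5-1; battery-electric → 5-1-1; g.v.w. 1.8 t → 5-1-1-2. Scheduled 24%. No special measure applies. → 24%.
Sum: 14% + 5% + 29% + 24% = 72%.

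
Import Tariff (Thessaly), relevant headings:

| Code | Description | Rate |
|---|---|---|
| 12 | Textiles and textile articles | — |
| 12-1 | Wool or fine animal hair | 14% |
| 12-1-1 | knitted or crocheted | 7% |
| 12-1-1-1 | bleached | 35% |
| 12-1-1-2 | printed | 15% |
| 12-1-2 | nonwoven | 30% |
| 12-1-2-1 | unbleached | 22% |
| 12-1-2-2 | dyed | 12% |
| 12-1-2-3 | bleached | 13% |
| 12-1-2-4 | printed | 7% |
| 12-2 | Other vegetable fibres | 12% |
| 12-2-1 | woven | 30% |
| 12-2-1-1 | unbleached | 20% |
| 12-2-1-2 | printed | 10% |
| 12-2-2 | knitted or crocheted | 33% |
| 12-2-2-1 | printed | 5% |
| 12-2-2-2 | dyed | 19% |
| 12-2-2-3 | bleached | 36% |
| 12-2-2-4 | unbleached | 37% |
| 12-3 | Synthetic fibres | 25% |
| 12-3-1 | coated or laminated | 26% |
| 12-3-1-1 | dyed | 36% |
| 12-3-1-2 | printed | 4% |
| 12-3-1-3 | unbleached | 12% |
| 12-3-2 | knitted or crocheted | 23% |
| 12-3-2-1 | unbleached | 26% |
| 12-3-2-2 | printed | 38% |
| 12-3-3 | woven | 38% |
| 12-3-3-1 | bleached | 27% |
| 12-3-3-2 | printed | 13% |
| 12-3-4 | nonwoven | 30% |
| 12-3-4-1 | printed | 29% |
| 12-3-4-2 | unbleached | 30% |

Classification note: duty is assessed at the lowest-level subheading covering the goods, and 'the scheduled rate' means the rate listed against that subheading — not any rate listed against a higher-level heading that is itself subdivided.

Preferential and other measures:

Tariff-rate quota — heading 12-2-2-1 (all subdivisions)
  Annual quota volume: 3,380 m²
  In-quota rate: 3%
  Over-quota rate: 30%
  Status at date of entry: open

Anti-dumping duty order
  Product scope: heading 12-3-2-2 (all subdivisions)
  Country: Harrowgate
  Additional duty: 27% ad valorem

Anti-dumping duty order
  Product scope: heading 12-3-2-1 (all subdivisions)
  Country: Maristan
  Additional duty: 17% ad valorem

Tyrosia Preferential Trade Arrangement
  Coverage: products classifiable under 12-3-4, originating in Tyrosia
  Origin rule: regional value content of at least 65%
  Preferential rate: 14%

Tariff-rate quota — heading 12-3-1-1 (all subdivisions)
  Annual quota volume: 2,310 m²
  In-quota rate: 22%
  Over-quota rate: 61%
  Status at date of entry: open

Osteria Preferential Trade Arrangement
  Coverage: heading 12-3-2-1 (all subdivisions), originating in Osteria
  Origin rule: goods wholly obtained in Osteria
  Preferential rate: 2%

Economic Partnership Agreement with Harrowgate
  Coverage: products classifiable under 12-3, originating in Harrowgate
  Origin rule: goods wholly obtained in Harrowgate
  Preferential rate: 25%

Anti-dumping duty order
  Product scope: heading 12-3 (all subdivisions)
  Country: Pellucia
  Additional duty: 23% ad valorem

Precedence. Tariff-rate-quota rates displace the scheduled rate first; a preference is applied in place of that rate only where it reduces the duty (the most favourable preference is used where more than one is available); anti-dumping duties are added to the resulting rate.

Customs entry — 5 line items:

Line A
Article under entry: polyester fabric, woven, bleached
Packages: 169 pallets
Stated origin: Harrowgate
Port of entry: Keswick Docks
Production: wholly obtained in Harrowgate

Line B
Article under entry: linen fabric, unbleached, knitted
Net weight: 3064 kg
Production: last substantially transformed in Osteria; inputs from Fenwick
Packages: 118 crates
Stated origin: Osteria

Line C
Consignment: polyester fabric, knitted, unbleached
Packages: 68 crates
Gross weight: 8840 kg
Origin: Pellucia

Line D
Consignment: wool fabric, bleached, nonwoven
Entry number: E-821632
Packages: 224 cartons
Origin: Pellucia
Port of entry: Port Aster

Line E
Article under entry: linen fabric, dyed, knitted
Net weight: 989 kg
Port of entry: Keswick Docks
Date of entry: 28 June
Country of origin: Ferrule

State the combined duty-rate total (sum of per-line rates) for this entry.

Line A: polyester → 12-3; woven → 12-3-3; bleached → 12-3-3-1. Scheduled 27%. Harrowgate agreement on 12-3: wholly obtained → 25% available; preferential 25%. → 25%.
Line B: linen → 12-2; knitted → 12-2-2; unbleached → 12-2-2-4. Scheduled 37%. Osteria agreement on 12-3-2-1: 12-2-2-4 not covered. → 37%.
Line C: polyester → 12-3; knitted → 12-3-2; unbleached → 12-3-2-1. Scheduled 26%. anti-dumping (Pellucia, 12-3): +23%; total 26% + 23% = 49%. → 49%.
Line D: wool → 12-1; nonwoven → 12-1-2; bleached → 12-1-2-3. Scheduled 13%. No special measure applies. → 13%.
Line E: linen → 12-2; knitted → 12-2-2; dyed → 12-2-2-2. Scheduled 19%. No special measure applies. → 19%.
Sum: 25% + 37% + 49% + 13% + 19% = 143%.

143%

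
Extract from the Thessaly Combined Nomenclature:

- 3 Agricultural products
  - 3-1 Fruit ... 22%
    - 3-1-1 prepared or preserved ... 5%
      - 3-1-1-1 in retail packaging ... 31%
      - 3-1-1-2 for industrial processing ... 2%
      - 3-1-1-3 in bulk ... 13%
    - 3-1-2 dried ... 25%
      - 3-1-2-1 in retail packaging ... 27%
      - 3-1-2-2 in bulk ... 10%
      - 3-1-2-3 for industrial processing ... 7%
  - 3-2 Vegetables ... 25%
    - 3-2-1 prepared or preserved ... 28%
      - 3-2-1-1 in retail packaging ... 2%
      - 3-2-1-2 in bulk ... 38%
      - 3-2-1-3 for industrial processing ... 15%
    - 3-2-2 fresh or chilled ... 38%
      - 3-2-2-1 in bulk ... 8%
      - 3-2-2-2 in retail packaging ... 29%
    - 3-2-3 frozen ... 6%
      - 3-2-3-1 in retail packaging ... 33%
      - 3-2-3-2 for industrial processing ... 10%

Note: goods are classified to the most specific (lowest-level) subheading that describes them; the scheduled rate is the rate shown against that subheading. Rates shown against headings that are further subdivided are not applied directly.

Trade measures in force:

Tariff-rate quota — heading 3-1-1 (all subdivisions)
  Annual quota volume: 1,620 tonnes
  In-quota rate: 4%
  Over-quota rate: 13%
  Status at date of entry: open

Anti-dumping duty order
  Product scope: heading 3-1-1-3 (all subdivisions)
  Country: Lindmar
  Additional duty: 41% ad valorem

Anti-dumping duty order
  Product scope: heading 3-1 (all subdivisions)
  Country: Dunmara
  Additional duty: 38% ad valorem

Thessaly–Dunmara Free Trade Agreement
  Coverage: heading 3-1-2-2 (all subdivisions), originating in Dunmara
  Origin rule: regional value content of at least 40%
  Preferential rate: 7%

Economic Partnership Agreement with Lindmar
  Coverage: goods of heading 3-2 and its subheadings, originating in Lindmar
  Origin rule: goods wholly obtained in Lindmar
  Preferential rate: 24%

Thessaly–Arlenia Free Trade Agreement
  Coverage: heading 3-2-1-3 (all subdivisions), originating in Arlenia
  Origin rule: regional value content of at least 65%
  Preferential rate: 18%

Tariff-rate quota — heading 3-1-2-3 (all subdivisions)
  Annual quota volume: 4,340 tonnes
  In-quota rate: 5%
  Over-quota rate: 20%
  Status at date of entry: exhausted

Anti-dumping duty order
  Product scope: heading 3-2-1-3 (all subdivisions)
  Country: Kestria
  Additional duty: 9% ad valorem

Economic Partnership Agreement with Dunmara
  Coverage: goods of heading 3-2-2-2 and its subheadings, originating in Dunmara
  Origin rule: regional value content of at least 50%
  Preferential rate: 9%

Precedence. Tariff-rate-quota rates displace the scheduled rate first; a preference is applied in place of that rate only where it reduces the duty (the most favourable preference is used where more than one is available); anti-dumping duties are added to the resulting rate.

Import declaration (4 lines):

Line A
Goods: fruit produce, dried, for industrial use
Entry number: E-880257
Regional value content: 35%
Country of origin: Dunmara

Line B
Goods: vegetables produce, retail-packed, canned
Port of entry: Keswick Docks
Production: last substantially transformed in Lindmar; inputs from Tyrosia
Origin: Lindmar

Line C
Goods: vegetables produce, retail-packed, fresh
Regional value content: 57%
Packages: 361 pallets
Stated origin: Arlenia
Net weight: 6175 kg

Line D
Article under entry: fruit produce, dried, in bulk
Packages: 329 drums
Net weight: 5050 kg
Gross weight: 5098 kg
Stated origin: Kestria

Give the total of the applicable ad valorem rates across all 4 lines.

99%

Line A: fruit → 3-1; dried → 3-1-2; for industrial use → 3-1-2-3. Scheduled 7%. quota on 3-1-2-3 exhausted → over-quota 20%; Dunmara agreement on 3-1-2-2: 3-1-2-3 not covered; Dunmara agreement on 3-2-2-2: 3-1-2-3 not covered; anti-dumping (Dunmara, 3-1): +38%; total 20% + 38% = 58%. → 58%.
Line B: vegetables → 3-2; canned → 3-2-1; retail-packed → 3-2-1-1. Scheduled 2%. Lindmar agreement on 3-2: not wholly obtained. → 2%.
Line C: vegetables → 3-2; fresh → 3-2-2; retail-packed → 3-2-2-2. Scheduled 29%. Arlenia agreement on 3-2-1-3: 3-2-2-2 not covered. → 29%.
Line D: fruit → 3-1; dried → 3-1-2; in bulk → 3-1-2-2. Scheduled 10%. No special measure applies. → 10%.
Sum: 58% + 2% + 29% + 10% = 99%.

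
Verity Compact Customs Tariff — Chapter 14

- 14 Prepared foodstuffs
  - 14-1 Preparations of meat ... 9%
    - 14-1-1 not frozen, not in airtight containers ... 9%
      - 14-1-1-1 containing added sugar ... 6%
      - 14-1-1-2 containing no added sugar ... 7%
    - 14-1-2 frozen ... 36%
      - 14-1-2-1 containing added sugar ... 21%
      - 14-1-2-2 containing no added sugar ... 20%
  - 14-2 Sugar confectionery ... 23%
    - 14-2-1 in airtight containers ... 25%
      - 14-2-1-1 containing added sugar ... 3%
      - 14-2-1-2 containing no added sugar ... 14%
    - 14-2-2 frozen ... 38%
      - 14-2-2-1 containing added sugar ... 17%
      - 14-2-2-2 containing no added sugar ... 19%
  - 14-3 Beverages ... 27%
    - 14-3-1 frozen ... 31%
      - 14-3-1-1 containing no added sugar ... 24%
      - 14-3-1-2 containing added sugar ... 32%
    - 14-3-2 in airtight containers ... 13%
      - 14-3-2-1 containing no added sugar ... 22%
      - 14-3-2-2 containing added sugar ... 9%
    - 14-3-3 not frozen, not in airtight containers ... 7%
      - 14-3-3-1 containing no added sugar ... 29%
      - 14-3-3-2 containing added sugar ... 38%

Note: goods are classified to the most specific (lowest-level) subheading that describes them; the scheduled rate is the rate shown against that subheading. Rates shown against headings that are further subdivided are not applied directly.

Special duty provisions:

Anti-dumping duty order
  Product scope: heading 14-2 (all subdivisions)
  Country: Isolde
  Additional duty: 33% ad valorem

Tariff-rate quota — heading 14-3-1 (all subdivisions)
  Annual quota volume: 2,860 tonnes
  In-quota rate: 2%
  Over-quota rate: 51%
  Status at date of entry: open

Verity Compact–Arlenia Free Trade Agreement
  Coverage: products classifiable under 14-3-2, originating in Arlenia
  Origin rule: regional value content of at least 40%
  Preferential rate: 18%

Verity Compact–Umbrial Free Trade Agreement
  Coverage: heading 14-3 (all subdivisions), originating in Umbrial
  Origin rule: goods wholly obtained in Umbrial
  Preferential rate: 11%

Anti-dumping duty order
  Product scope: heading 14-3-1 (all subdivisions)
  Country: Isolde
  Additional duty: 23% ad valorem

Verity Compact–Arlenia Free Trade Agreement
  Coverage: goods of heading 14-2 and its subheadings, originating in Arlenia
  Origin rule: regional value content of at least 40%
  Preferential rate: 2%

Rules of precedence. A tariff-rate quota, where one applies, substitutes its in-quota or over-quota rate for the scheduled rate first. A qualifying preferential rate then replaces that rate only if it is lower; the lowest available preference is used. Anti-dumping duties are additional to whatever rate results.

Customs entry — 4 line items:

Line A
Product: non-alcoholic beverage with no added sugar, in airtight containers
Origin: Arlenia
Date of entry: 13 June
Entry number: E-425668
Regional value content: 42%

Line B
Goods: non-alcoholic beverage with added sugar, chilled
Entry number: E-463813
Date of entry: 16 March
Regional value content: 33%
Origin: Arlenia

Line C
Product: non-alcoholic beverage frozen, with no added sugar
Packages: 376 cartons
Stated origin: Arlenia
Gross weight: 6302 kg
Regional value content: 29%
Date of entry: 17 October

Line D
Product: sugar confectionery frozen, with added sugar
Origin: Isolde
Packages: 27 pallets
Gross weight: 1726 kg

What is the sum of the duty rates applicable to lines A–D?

108%

Line A: non-alcoholic beverage → 14-3; in airtight containers → 14-3-2; with no added sugar → 14-3-2-1. Scheduled 22%. Arlenia agreement on 14-3-2: RVC ≥ 40% → 18% available; Arlenia agreement on 14-2: 14-3-2-1 not covered; preferential 18%. → 18%.
Line B: non-alcoholic beverage → 14-3; chilled → 14-3-3; with added sugar → 14-3-3-2. Scheduled 38%. Arlenia agreement on 14-3-2: 14-3-3-2 not covered; Arlenia agreement on 14-2: 14-3-3-2 not covered. → 38%.
Line C: non-alcoholic beverage → 14-3; frozen → 14-3-1; with no added sugar → 14-3-1-1. Scheduled 24%. quota on 14-3-1 open → in-quota 2%; Arlenia agreement on 14-3-2: 14-3-1-1 not covered; Arlenia agreement on 14-2: 14-3-1-1 not covered. → 2%.
Line D: sugar confectionery → 14-2; frozen → 14-2-2; with added sugar → 14-2-2-1. Scheduled 17%. anti-dumping (Isolde, 14-2): +33%; total 17% + 33% = 50%. → 50%.
Sum: 18% + 38% + 2% + 50% = 108%.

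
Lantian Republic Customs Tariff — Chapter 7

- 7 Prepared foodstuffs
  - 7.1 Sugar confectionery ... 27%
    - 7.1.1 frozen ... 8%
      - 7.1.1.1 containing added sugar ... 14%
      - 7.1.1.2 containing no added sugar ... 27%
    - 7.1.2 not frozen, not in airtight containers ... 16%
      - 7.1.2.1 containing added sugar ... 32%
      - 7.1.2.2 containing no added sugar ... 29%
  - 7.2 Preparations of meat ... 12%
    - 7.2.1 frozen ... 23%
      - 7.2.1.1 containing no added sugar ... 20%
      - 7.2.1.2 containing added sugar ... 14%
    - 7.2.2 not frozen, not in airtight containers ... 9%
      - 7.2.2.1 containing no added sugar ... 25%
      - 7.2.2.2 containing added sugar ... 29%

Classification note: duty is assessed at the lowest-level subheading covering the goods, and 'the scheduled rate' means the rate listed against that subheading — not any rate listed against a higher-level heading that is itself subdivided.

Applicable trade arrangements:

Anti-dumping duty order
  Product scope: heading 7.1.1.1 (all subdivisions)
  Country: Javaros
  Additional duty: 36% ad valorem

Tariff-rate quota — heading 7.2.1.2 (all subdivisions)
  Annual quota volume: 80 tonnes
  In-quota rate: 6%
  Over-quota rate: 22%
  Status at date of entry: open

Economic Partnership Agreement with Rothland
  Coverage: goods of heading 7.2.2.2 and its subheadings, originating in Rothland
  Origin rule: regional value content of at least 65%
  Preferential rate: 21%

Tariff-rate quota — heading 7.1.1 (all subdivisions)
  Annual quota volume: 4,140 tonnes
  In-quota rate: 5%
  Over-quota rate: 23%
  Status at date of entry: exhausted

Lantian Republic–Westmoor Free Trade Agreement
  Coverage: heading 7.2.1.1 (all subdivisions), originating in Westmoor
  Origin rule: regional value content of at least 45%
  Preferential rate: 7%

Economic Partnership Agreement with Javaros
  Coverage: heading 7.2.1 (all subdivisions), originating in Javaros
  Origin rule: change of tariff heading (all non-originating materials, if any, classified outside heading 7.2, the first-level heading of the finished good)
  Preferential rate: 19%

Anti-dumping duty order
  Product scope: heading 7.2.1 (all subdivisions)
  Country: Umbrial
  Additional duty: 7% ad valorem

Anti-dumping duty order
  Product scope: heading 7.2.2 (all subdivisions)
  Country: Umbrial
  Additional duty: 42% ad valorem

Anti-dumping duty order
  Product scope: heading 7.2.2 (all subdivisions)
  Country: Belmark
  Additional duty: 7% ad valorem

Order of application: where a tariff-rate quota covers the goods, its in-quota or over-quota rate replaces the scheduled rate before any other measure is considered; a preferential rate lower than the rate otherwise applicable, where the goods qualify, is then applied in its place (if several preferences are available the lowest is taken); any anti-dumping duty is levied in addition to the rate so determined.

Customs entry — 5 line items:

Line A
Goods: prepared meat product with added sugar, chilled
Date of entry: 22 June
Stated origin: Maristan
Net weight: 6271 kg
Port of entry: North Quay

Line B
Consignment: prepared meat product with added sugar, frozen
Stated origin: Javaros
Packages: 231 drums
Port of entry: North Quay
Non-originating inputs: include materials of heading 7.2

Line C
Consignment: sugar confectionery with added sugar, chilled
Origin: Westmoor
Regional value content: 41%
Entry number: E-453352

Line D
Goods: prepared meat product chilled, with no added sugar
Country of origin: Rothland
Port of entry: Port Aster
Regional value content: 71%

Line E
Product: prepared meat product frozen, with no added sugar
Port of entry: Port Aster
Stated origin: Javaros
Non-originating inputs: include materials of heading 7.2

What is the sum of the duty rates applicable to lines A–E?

Line A: prepared meat product → 7.2; chilled → 7.2.2; with added sugar → 7.2.2.2. Scheduled 29%. No special measure applies. → 29%.
Line B: prepared meat product → 7.2; frozen → 7.2.1; with added sugar → 7.2.1.2. Scheduled 14%. quota on 7.2.1.2 open → in-quota 6%; Javaros agreement on 7.2.1: CTH not met. → 6%.
Line C: sugar confectionery → 7.1; chilled → 7.1.2; with added sugar → 7.1.2.1. Scheduled 32%. Westmoor agreement on 7.2.1.1: 7.1.2.1 not covered. → 32%.
Line D: prepared meat product → 7.2; chilled → 7.2.2; with no added sugar → 7.2.2.1. Scheduled 25%. Rothland agreement on 7.2.2.2: 7.2.2.1 not covered. → 25%.
Line E: prepared meat product → 7.2; frozen → 7.2.1; with no added sugar → 7.2.1.1. Scheduled 20%. Javaros agreement on 7.2.1: CTH not met. → 20%.
Sum: 29% + 6% + 32% + 25% + 20% = 112%.

112%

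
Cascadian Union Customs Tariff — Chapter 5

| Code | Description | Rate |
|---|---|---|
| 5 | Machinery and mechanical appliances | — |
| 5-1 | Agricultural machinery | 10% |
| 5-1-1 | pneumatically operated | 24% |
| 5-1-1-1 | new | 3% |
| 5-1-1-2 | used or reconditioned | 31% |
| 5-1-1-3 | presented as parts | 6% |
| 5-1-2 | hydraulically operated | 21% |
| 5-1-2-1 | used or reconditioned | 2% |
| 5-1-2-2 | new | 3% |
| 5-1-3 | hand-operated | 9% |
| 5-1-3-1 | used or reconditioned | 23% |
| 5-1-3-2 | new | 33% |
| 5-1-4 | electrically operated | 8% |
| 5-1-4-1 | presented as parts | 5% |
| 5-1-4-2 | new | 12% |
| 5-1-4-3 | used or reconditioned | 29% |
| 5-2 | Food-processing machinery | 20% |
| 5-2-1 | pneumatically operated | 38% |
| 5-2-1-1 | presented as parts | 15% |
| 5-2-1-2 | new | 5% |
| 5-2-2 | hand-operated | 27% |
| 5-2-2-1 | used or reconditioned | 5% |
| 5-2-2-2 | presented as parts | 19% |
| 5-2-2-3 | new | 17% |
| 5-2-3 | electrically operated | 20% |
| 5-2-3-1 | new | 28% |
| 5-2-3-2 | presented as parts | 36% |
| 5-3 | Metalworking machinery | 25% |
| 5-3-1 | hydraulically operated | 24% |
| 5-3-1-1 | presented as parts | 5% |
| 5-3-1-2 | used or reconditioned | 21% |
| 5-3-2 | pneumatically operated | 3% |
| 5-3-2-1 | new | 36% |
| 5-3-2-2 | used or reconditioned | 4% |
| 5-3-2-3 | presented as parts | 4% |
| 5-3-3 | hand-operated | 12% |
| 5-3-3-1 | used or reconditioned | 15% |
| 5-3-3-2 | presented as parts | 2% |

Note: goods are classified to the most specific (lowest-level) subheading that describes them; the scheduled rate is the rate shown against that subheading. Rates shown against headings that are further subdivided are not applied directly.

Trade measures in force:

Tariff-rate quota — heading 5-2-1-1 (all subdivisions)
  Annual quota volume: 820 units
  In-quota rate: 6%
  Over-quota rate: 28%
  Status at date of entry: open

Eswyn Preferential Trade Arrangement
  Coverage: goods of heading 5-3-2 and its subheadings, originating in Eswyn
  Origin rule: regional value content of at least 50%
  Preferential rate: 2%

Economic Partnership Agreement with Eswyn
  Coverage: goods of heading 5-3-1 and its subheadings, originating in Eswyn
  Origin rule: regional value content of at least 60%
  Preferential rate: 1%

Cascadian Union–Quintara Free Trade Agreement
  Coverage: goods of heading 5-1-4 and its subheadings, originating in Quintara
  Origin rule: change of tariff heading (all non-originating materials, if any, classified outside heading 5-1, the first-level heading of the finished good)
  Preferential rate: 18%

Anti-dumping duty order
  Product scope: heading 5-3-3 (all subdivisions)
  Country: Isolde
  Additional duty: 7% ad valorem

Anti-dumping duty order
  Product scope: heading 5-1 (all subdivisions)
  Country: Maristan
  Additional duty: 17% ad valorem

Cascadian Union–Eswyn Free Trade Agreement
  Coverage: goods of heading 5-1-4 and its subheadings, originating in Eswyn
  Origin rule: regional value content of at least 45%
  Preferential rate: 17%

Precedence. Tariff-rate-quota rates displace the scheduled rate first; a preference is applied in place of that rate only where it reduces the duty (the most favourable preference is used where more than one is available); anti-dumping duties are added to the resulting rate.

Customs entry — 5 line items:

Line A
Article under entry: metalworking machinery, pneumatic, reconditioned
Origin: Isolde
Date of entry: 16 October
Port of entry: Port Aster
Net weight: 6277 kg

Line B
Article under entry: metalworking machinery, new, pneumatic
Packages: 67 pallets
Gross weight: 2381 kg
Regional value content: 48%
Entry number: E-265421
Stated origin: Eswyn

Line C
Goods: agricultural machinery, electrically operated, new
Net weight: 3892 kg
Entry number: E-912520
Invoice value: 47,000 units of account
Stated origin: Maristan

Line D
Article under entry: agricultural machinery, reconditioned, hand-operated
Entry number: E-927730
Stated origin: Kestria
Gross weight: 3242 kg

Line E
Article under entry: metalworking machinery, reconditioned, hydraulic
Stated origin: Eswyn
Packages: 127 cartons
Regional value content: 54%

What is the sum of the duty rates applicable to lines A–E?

113%

Line A: metalworking → 5-3; pneumatic → 5-3-2; reconditioned → 5-3-2-2. Scheduled 4%. No special measure applies. → 4%.
Line B: metalworking → 5-3; pneumatic → 5-3-2; new → 5-3-2-1. Scheduled 36%. Eswyn agreement on 5-3-2: RVC < 50%; Eswyn agreement on 5-3-1: 5-3-2-1 not covered; Eswyn agreement on 5-1-4: 5-3-2-1 not covered. → 36%.
Line C: agricultural → 5-1; electrically operated → 5-1-4; new → 5-1-4-2. Scheduled 12%. anti-dumping (Maristan, 5-1): +17%; total 12% + 17% = 29%. → 29%.
Line D: agricultural → 5-1; hand-operated → 5-1-3; reconditioned → 5-1-3-1. Scheduled 23%. No special measure applies. → 23%.
Line E: metalworking → 5-3; hydraulic → 5-3-1; reconditioned → 5-3-1-2. Scheduled 21%. Eswyn agreement on 5-3-2: 5-3-1-2 not covered; Eswyn agreement on 5-3-1: RVC < 60%; Eswyn agreement on 5-1-4: 5-3-1-2 not covered. → 21%.
Sum: 4% + 36% + 29% + 23% + 21% = 113%.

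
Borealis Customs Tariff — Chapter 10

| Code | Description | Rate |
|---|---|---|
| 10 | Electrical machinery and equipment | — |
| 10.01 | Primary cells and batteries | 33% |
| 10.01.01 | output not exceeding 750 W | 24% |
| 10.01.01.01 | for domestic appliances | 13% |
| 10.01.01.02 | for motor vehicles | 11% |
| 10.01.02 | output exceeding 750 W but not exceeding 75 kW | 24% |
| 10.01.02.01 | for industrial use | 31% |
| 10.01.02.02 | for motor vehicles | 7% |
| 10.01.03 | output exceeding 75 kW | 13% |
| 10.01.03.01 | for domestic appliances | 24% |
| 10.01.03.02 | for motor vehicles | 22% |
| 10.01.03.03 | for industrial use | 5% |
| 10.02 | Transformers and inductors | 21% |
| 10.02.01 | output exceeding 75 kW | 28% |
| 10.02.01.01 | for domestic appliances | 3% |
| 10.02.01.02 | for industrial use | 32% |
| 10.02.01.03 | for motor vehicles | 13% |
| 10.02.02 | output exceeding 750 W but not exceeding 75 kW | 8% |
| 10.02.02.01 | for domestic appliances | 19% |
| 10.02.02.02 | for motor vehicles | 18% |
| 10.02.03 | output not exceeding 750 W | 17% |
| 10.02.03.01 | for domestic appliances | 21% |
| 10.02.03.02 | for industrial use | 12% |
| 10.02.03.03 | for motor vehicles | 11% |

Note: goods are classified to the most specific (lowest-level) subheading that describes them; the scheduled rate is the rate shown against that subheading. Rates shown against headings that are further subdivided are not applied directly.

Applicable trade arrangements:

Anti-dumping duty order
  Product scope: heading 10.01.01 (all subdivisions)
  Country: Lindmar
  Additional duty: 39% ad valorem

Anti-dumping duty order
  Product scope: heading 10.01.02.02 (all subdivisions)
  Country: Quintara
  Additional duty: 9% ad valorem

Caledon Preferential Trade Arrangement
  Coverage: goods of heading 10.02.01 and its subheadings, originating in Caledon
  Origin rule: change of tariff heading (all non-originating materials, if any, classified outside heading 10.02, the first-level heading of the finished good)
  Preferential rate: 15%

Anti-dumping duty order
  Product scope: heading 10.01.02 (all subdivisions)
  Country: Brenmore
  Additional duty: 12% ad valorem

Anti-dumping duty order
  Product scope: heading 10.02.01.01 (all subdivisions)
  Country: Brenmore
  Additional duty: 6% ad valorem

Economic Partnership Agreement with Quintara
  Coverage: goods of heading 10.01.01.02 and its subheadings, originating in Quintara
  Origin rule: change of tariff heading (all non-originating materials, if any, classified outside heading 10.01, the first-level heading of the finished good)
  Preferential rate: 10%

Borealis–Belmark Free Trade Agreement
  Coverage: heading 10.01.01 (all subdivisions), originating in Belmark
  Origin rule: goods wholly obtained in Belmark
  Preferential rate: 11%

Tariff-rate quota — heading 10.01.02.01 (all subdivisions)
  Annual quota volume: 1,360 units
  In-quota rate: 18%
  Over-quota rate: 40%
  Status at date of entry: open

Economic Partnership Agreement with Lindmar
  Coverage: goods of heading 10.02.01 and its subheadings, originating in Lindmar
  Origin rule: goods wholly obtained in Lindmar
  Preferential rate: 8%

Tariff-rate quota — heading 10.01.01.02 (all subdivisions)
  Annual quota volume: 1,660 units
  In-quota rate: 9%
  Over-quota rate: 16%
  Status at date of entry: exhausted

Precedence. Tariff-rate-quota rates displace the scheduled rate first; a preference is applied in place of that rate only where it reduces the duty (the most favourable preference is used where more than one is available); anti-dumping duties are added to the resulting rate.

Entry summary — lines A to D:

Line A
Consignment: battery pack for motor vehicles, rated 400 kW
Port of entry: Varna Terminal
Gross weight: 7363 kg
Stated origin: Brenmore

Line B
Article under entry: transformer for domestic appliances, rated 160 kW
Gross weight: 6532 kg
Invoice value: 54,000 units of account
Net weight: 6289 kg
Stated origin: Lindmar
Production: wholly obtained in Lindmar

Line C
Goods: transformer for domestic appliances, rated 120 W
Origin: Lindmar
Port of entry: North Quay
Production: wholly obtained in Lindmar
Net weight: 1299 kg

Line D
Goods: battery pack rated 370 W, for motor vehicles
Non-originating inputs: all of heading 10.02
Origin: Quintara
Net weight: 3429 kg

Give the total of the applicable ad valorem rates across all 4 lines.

56%

Line A: battery pack → 10.01; rated 400 kW → 10.01.03; for motor vehicles → 10.01.03.02. Scheduled 22%. No special measure applies. → 22%.
Line B: transformer → 10.02; rated 160 kW → 10.02.01; for domestic appliances → 10.02.01.01. Scheduled 3%. Lindmar agreement on 10.02.01: wholly obtained → 8% available; preference 8% not lower than 3% → no reduction. → 3%.
Line C: transformer → 10.02; rated 120 W → 10.02.03; for domestic appliances → 10.02.03.01. Scheduled 21%. Lindmar agreement on 10.02.01: 10.02.03.01 not covered. → 21%.
Line D: battery pack → 10.01; rated 370 W → 10.01.01; for motor vehicles → 10.01.01.02. Scheduled 11%. quota on 10.01.01.02 exhausted → over-quota 16%; Quintara agreement on 10.01.01.02: CTH met → 10% available; preferential 10%. → 10%.
Sum: 22% + 3% + 21% + 10% = 56%.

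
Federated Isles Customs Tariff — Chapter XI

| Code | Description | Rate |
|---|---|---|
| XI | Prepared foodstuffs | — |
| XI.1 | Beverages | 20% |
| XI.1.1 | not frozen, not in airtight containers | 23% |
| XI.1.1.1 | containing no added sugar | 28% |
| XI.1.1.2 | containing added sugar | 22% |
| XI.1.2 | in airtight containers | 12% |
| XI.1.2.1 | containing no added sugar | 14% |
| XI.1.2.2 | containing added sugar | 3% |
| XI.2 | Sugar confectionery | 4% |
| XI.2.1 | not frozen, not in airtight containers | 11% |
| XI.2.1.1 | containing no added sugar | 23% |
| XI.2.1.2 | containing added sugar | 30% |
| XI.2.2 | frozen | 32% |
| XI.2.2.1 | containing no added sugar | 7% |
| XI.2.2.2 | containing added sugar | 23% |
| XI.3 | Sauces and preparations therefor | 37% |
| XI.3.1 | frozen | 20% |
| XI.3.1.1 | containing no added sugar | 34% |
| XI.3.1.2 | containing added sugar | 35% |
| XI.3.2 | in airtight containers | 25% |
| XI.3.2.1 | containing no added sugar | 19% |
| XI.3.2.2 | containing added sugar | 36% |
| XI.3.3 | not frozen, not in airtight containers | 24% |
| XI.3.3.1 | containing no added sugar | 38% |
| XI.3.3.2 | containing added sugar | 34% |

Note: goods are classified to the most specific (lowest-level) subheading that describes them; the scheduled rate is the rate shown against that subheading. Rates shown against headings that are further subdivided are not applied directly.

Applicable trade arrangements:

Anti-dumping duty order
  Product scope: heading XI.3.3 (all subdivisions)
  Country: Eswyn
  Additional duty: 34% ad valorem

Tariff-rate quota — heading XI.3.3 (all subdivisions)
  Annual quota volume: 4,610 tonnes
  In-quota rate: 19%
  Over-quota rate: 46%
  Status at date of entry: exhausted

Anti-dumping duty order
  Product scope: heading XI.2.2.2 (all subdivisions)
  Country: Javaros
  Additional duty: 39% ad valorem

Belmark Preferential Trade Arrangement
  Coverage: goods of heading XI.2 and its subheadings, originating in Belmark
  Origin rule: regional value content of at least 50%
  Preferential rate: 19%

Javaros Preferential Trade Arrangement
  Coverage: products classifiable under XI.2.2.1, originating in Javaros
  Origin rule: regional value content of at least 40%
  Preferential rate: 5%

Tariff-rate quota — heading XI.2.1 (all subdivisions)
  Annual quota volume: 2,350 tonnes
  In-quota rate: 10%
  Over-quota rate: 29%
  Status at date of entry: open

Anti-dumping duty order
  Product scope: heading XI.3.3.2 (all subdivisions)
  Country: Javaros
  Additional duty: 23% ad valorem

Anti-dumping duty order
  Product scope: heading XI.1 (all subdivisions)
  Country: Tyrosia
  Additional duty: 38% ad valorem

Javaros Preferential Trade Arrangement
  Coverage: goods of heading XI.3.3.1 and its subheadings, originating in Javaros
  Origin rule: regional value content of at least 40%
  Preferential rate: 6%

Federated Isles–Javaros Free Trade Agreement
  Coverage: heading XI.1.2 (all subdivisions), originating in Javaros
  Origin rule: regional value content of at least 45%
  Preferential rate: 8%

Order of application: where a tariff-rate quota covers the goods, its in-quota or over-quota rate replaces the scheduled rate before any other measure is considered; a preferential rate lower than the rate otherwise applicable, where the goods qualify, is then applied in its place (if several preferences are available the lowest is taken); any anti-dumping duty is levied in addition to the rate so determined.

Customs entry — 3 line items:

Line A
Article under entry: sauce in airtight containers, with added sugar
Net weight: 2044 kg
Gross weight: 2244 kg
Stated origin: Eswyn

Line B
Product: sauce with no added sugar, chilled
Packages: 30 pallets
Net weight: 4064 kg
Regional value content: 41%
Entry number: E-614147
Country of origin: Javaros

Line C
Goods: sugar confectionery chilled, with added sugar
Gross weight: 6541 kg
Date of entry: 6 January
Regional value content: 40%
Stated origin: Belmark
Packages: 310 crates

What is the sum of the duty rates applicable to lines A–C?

Line A: sauce → XI.3; in airtight containers → XI.3.2; with added sugar → XI.3.2.2. Scheduled 36%. No special measure applies. → 36%.
Line B: sauce → XI.3; chilled → XI.3.3; with no added sugar → XI.3.3.1. Scheduled 38%. quota on XI.3.3 exhausted → over-quota 46%; Javaros agreement on XI.2.2.1: XI.3.3.1 not covered; Javaros agreement on XI.3.3.1: RVC ≥ 40% → 6% available; Javaros agreement on XI.1.2: XI.3.3.1 not covered; preferential 6%. → 6%.
Line C: sugar confectionery → XI.2; chilled → XI.2.1; with added sugar → XI.2.1.2. Scheduled 30%. quota on XI.2.1 open → in-quota 10%; Belmark agreement on XI.2: RVC < 50%. → 10%.
Sum: 36% + 6% + 10% = 52%.

52%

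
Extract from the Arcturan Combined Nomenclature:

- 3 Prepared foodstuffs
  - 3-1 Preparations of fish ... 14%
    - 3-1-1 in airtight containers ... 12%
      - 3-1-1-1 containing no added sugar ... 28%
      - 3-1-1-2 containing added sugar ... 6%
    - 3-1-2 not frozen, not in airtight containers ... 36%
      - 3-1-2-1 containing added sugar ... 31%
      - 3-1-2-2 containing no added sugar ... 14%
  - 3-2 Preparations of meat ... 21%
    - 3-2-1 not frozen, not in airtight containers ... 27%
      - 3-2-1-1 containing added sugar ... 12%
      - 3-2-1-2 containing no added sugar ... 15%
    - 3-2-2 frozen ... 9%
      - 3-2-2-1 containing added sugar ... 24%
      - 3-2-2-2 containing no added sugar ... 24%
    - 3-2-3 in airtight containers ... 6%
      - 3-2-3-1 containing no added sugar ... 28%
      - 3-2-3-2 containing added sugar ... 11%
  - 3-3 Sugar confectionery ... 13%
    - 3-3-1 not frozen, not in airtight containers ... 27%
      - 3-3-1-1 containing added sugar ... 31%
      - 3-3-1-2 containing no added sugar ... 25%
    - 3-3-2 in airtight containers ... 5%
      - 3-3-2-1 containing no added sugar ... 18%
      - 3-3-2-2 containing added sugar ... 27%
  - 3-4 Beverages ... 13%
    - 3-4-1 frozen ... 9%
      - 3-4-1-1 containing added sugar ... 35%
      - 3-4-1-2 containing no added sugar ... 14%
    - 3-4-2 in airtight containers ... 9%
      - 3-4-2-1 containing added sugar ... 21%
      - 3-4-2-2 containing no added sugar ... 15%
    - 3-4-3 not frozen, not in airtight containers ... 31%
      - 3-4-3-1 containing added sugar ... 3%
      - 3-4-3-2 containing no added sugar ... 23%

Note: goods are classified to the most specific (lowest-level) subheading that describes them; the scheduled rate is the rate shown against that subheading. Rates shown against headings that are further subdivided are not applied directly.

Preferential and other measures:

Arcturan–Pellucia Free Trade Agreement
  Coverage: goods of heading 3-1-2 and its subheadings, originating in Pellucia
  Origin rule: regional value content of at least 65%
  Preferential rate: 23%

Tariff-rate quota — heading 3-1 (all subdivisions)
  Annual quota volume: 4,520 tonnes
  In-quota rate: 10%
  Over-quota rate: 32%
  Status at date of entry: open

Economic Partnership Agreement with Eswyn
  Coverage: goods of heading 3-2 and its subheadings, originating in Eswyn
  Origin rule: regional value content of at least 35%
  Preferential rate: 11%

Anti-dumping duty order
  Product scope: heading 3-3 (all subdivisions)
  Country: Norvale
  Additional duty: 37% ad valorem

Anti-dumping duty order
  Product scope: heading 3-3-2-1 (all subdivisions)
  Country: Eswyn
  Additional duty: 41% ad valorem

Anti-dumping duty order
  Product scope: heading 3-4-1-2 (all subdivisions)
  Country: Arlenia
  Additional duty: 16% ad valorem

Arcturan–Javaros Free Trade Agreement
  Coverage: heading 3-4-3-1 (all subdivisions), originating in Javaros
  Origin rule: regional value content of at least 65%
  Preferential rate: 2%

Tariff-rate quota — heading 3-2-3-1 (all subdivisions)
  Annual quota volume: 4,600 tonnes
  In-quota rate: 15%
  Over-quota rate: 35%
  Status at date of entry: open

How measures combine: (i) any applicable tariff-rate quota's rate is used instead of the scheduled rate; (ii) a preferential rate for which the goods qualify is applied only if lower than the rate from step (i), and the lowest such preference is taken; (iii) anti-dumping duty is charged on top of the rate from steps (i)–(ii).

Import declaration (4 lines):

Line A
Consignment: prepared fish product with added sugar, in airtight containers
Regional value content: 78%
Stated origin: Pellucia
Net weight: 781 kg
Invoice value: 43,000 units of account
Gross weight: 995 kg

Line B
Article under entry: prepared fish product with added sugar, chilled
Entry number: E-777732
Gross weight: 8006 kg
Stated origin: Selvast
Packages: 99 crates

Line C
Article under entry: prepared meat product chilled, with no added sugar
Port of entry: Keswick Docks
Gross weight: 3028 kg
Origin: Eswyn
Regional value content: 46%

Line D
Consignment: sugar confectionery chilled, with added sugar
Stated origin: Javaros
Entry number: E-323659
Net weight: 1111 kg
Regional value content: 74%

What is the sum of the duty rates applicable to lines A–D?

Line A: prepared fish product → 3-1; in airtight containers → 3-1-1; with added sugar → 3-1-1-2. Scheduled 6%. quota on 3-1 open → in-quota 10%; Pellucia agreement on 3-1-2: 3-1-1-2 not covered. → 10%.
Line B: prepared fish product → 3-1; chilled → 3-1-2; with added sugar → 3-1-2-1. Scheduled 31%. quota on 3-1 open → in-quota 10%. → 10%.
Line C: prepared meat product → 3-2; chilled → 3-2-1; with no added sugar → 3-2-1-2. Scheduled 15%. Eswyn agreement on 3-2: RVC ≥ 35% → 11% available; preferential 11%. → 11%.
Line D: sugar confectionery → 3-3; chilled → 3-3-1; with added sugar → 3-3-1-1. Scheduled 31%. Javaros agreement on 3-4-3-1: 3-3-1-1 not covered. → 31%.
Sum: 10% + 10% + 11% + 31% = 62%.

62%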